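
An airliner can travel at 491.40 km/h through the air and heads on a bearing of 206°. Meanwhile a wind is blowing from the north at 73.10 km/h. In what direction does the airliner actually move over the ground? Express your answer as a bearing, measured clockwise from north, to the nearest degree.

203°

Taking east as x and north as y: velocity relative to the air = (-215.416, -441.667) km/h; the air relative to ground = (0.000, -73.100) km/h.
Velocity relative to ground = (-215.416, -441.667) + (0.000, -73.100) = (-215.416, -514.767) km/h.
Bearing = atan2(-215.42, -514.77) = 202.71° clockwise from north.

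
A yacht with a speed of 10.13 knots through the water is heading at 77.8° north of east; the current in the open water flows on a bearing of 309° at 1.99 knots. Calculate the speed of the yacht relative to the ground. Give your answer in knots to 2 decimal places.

Taking east as x and north as y: velocity relative to the water = (2.141, 9.901) knots; the water relative to ground = (-1.547, 1.252) knots.
Velocity relative to ground = (2.141, 9.901) + (-1.547, 1.252) = (0.594, 11.154) knots.
Speed = |(0.594, 11.154)| = 11.169 knots.

11.17 knots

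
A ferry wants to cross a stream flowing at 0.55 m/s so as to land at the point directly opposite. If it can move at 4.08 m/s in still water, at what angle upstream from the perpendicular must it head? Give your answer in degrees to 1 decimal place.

To cancel the current, the upstream component of the ferry's velocity must equal the flow: 4.08 sin θ = 0.55.
sin θ = 0.55 / 4.08 = 0.1348.
θ = arcsin(0.1348) = 7.747°.

7.7°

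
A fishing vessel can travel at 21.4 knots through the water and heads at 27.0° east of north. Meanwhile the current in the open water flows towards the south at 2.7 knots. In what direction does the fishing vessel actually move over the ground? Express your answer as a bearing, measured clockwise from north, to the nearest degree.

031°

Taking east as x and north as y: velocity relative to the water = (9.715, 19.068) knots; the water relative to ground = (0.000, -2.700) knots.
Velocity relative to ground = (9.715, 19.068) + (0.000, -2.700) = (9.715, 16.368) knots.
Bearing = atan2(9.72, 16.37) = 30.69° clockwise from north.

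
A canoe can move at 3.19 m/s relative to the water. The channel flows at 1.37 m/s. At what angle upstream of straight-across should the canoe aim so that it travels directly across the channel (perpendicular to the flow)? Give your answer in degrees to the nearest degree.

25°

To cancel the current, the upstream component of the canoe's velocity must equal the flow: 3.19 sin θ = 1.37.
sin θ = 1.37 / 3.19 = 0.4295.
θ = arcsin(0.4295) = 25.434°.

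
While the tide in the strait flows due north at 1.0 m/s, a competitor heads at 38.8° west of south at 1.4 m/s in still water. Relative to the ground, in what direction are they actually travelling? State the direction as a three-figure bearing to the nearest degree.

264°

Taking east as x and north as y: velocity relative to the water = (-0.877, -1.091) m/s; the water relative to ground = (0.000, 1.000) m/s.
Velocity relative to ground = (-0.877, -1.091) + (0.000, 1.000) = (-0.877, -0.091) m/s.
Bearing = atan2(-0.88, -0.09) = 264.07° clockwise from north.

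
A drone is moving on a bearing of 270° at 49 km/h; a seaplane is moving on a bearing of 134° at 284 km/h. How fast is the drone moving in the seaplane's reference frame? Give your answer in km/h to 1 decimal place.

Taking east as x and north as y: drone velocity = (-49.000, 0.000) km/h; seaplane velocity = (204.293, -197.283) km/h.
Velocity of drone relative to seaplane = (-49.000, 0.000) − (204.293, -197.283) = (-253.293, 197.283) km/h.
Magnitude = |(-253.293, 197.283)| = 321.057 km/h.

321.1 km/h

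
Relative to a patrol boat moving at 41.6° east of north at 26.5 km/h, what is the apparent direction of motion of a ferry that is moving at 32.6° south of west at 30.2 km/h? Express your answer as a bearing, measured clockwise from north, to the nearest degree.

Taking east as x and north as y: ferry velocity = (-25.442, -16.271) km/h; patrol boat velocity = (17.594, 19.817) km/h.
Velocity of ferry relative to patrol boat = (-25.442, -16.271) − (17.594, 19.817) = (-43.036, -36.088) km/h.
Bearing = atan2(-43.04, -36.09) = 230.02° clockwise from north.

230°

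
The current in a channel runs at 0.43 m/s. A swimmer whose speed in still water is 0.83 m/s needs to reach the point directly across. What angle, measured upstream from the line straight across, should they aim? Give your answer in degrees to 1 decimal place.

31.2°

To cancel the current, the upstream component of the swimmer's velocity must equal the flow: 0.83 sin θ = 0.43.
sin θ = 0.43 / 0.83 = 0.5181.
θ = arcsin(0.5181) = 31.203°.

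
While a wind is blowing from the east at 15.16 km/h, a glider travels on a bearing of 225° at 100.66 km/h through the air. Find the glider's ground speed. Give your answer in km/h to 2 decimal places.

Taking east as x and north as y: velocity relative to the air = (-71.177, -71.177) km/h; the air relative to ground = (-15.160, 0.000) km/h.
Velocity relative to ground = (-71.177, -71.177) + (-15.160, 0.000) = (-86.337, -71.177) km/h.
Speed = |(-86.337, -71.177)| = 111.894 km/h.

111.89 km/h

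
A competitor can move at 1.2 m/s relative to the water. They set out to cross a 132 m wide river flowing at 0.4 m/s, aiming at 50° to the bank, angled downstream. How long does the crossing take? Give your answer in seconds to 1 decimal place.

The component of the competitor's velocity perpendicular to the bank is 1.2 × sin 50° = 0.919 m/s.
Only the cross-stream component determines the crossing time; the current contributes nothing perpendicular to the bank.
Time = 132 / 0.919 = 143.595 s.

143.6 s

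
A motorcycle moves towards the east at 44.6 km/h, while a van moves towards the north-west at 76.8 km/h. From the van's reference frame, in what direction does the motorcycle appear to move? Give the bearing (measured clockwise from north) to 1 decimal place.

118.8°

Taking east as x and north as y: motorcycle velocity = (44.600, 0.000) km/h; van velocity = (-54.306, 54.306) km/h.
Velocity of motorcycle relative to van = (44.600, 0.000) − (-54.306, 54.306) = (98.906, -54.306) km/h.
Bearing = atan2(98.91, -54.31) = 118.77° clockwise from north.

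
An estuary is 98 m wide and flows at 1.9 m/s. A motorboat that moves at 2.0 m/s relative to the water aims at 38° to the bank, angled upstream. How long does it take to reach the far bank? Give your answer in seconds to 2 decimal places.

The component of the motorboat's velocity perpendicular to the bank is 2.0 × sin 38° = 1.231 m/s.
The current is parallel to the bank, so it does not affect the crossing time.
Time = 98 / 1.231 = 79.589 s.

79.59 s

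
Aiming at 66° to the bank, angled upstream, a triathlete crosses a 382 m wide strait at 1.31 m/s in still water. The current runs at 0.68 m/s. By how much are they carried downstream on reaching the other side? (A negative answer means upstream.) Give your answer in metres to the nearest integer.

Perpendicular speed = 1.197 m/s; crossing time = 382 / 1.197 = 319.199 s.
Net downstream speed = 0.147 m/s.
Drift = 0.147 × 319.199 = 46.978 m (downstream).

47 m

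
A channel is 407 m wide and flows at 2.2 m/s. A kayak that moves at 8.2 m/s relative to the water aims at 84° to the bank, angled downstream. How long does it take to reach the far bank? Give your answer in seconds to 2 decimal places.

49.91 s

The component of the kayak's velocity perpendicular to the bank is 8.2 × sin 84° = 8.155 m/s.
The current is parallel to the bank, so it does not affect the crossing time.
Time = 407 / 8.155 = 49.908 s.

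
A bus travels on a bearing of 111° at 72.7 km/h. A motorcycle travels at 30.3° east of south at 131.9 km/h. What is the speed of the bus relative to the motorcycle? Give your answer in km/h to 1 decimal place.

Taking east as x and north as y: bus velocity = (67.871, -26.053) km/h; motorcycle velocity = (66.547, -113.882) km/h.
Velocity of bus relative to motorcycle = (67.871, -26.053) − (66.547, -113.882) = (1.324, 87.829) km/h.
Magnitude = |(1.324, 87.829)| = 87.839 km/h.

87.8 km/h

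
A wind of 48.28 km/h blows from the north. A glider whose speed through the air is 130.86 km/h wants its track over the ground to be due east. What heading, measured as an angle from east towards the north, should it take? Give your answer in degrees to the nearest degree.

The wind pushes perpendicular to the desired track; the heading must have a component into the wind equal to 48.28 km/h: 130.86 sin θ = 48.28.
sin θ = 0.3689, so θ = 21.651°.

22°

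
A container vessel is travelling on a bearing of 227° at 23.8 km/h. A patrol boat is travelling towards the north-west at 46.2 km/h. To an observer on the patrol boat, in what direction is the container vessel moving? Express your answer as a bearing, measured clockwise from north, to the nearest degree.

163°

Taking east as x and north as y: container vessel velocity = (-17.406, -16.232) km/h; patrol boat velocity = (-32.668, 32.668) km/h.
Velocity of container vessel relative to patrol boat = (-17.406, -16.232) − (-32.668, 32.668) = (15.262, -48.900) km/h.
Bearing = atan2(15.26, -48.90) = 162.67° clockwise from north.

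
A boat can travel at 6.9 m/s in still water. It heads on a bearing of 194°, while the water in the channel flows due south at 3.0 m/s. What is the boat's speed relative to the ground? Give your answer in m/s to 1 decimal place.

9.8 m/s

Taking east as x and north as y: velocity relative to the water = (-1.669, -6.695) m/s; the water relative to ground = (0.000, -3.000) m/s.
Velocity relative to ground = (-1.669, -6.695) + (0.000, -3.000) = (-1.669, -9.695) m/s.
Speed = |(-1.669, -9.695)| = 9.838 m/s.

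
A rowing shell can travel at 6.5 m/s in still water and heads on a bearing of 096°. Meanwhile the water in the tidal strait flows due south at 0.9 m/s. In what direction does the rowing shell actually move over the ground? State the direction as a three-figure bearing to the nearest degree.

Taking east as x and north as y: velocity relative to the water = (6.464, -0.679) m/s; the water relative to ground = (0.000, -0.900) m/s.
Velocity relative to ground = (6.464, -0.679) + (0.000, -0.900) = (6.464, -1.579) m/s.
Bearing = atan2(6.46, -1.58) = 103.73° clockwise from north.

104°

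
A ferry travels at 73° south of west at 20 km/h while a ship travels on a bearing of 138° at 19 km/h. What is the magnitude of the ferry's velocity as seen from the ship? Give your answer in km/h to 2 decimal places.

Taking east as x and north as y: ferry velocity = (-5.847, -19.126) km/h; ship velocity = (12.713, -14.120) km/h.
Velocity of ferry relative to ship = (-5.847, -19.126) − (12.713, -14.120) = (-18.561, -5.006) km/h.
Magnitude = |(-18.561, -5.006)| = 19.224 km/h.

19.22 km/h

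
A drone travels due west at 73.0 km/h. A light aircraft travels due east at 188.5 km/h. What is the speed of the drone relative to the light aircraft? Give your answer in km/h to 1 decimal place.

261.5 km/h

Taking east as x and north as y: drone velocity = (-73.000, 0.000) km/h; light aircraft velocity = (188.500, 0.000) km/h.
Velocity of drone relative to light aircraft = (-73.000, 0.000) − (188.500, 0.000) = (-261.500, 0.000) km/h.
Magnitude = |(-261.500, 0.000)| = 261.500 km/h.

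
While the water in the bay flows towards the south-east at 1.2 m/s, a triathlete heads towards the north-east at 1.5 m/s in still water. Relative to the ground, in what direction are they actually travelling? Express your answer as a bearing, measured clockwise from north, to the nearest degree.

084°

Taking east as x and north as y: velocity relative to the water = (1.061, 1.061) m/s; the water relative to ground = (0.849, -0.849) m/s.
Velocity relative to ground = (1.061, 1.061) + (0.849, -0.849) = (1.909, 0.212) m/s.
Bearing = atan2(1.91, 0.21) = 83.66° clockwise from north.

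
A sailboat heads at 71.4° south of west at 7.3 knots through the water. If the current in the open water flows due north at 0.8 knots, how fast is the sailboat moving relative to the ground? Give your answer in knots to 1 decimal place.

6.5 knots

Taking east as x and north as y: velocity relative to the water = (-2.328, -6.919) knots; the water relative to ground = (0.000, 0.800) knots.
Velocity relative to ground = (-2.328, -6.919) + (0.000, 0.800) = (-2.328, -6.119) knots.
Speed = |(-2.328, -6.119)| = 6.547 knots.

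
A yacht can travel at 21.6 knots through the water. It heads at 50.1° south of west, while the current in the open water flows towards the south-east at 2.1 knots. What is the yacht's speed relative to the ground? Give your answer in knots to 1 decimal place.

Taking east as x and north as y: velocity relative to the water = (-13.855, -16.571) knots; the water relative to ground = (1.485, -1.485) knots.
Velocity relative to ground = (-13.855, -16.571) + (1.485, -1.485) = (-12.370, -18.056) knots.
Speed = |(-12.370, -18.056)| = 21.887 knots.

21.9 knots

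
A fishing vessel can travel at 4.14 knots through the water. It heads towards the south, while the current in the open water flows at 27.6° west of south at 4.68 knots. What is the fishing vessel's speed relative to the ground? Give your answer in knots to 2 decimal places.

8.57 knots

Taking east as x and north as y: velocity relative to the water = (0.000, -4.140) knots; the water relative to ground = (-2.168, -4.147) knots.
Velocity relative to ground = (0.000, -4.140) + (-2.168, -4.147) = (-2.168, -8.287) knots.
Speed = |(-2.168, -8.287)| = 8.566 knots.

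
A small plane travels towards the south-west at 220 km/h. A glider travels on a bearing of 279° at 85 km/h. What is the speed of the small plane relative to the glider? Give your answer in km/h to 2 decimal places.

Taking east as x and north as y: small plane velocity = (-155.563, -155.563) km/h; glider velocity = (-83.954, 13.297) km/h.
Velocity of small plane relative to glider = (-155.563, -155.563) − (-83.954, 13.297) = (-71.610, -168.860) km/h.
Magnitude = |(-71.610, -168.860)| = 183.417 km/h.

183.42 km/h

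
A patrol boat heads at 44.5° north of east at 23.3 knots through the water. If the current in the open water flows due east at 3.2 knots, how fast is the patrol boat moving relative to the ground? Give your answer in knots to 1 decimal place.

25.7 knots

Taking east as x and north as y: velocity relative to the water = (16.619, 16.331) knots; the water relative to ground = (3.200, 0.000) knots.
Velocity relative to ground = (16.619, 16.331) + (3.200, 0.000) = (19.819, 16.331) knots.
Speed = |(19.819, 16.331)| = 25.681 knots.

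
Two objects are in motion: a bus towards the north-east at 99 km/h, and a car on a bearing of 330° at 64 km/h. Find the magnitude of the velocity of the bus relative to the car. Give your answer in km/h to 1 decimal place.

Taking east as x and north as y: bus velocity = (70.004, 70.004) km/h; car velocity = (-32.000, 55.426) km/h.
Velocity of bus relative to car = (70.004, 70.004) − (-32.000, 55.426) = (102.004, 14.578) km/h.
Magnitude = |(102.004, 14.578)| = 103.040 km/h.

103.0 km/h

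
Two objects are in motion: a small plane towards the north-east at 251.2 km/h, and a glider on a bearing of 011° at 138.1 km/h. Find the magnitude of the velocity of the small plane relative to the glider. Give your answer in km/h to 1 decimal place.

157.0 km/h

Taking east as x and north as y: small plane velocity = (177.625, 177.625) km/h; glider velocity = (26.351, 135.563) km/h.
Velocity of small plane relative to glider = (177.625, 177.625) − (26.351, 135.563) = (151.275, 42.063) km/h.
Magnitude = |(151.275, 42.063)| = 157.013 km/h.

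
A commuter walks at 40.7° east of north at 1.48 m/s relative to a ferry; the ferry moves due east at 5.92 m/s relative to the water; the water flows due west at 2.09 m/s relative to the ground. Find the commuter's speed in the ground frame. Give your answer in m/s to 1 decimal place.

In east/north components (m/s): commuter relative to ferry = (0.965, 1.122); ferry relative to water = (5.920, 0.000); water relative to ground = (-2.090, 0.000).
Sum = (4.795, 1.122) m/s.
Speed = |(4.795, 1.122)| = 4.925 m/s.

4.9 m/s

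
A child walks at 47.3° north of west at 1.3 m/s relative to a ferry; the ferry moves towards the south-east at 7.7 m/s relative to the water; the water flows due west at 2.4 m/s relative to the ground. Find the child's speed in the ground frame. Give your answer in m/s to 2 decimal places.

In east/north components (m/s): child relative to ferry = (-0.882, 0.955); ferry relative to water = (5.445, -5.445); water relative to ground = (-2.400, 0.000).
Sum = (2.163, -4.489) m/s.
Speed = |(2.163, -4.489)| = 4.983 m/s.

4.98 m/s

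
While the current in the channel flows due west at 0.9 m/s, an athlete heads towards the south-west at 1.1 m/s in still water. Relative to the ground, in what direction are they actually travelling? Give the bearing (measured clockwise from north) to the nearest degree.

Taking east as x and north as y: velocity relative to the water = (-0.778, -0.778) m/s; the water relative to ground = (-0.900, 0.000) m/s.
Velocity relative to ground = (-0.778, -0.778) + (-0.900, 0.000) = (-1.678, -0.778) m/s.
Bearing = atan2(-1.68, -0.78) = 245.13° clockwise from north.

245°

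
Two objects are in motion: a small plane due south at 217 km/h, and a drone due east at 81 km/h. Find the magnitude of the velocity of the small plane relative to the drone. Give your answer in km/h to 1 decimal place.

Taking east as x and north as y: small plane velocity = (0.000, -217.000) km/h; drone velocity = (81.000, 0.000) km/h.
Velocity of small plane relative to drone = (0.000, -217.000) − (81.000, 0.000) = (-81.000, -217.000) km/h.
Magnitude = |(-81.000, -217.000)| = 231.625 km/h.

231.6 km/h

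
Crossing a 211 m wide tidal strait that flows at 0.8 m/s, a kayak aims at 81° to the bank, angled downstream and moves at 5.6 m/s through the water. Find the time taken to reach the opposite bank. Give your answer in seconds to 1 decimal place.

The component of the kayak's velocity perpendicular to the bank is 5.6 × sin 81° = 5.531 m/s.
The flow acts along the bank and has no component across it.
Time = 211 / 5.531 = 38.148 s.

38.1 s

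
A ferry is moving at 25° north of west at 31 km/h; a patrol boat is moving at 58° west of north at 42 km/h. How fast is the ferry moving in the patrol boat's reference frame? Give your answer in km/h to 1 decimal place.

Taking east as x and north as y: ferry velocity = (-28.096, 13.101) km/h; patrol boat velocity = (-35.618, 22.257) km/h.
Velocity of ferry relative to patrol boat = (-28.096, 13.101) − (-35.618, 22.257) = (7.522, -9.155) km/h.
Magnitude = |(7.522, -9.155)| = 11.849 km/h.

11.8 km/h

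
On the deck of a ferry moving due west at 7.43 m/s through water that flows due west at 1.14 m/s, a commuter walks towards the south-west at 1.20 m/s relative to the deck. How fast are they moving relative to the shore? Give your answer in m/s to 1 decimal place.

9.5 m/s

In east/north components (m/s): commuter relative to ferry = (-0.849, -0.849); ferry relative to water = (-7.430, 0.000); water relative to ground = (-1.140, 0.000).
Sum = (-9.419, -0.849) m/s.
Speed = |(-9.419, -0.849)| = 9.457 m/s.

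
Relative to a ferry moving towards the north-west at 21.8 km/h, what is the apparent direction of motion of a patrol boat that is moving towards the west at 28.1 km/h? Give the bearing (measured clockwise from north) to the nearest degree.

219°

Taking east as x and north as y: patrol boat velocity = (-28.100, 0.000) km/h; ferry velocity = (-15.415, 15.415) km/h.
Velocity of patrol boat relative to ferry = (-28.100, 0.000) − (-15.415, 15.415) = (-12.685, -15.415) km/h.
Bearing = atan2(-12.69, -15.41) = 219.45° clockwise from north.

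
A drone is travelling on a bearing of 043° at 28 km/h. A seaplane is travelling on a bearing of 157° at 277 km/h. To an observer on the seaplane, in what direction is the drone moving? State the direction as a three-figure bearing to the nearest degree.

Taking east as x and north as y: drone velocity = (19.096, 20.478) km/h; seaplane velocity = (108.233, -254.980) km/h.
Velocity of drone relative to seaplane = (19.096, 20.478) − (108.233, -254.980) = (-89.137, 275.458) km/h.
Bearing = atan2(-89.14, 275.46) = 342.07° clockwise from north.

342°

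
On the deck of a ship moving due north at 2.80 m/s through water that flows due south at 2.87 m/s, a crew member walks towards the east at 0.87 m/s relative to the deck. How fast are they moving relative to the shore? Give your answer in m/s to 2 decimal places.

0.87 m/s

In east/north components (m/s): crew member relative to ship = (0.870, 0.000); ship relative to water = (0.000, 2.800); water relative to ground = (0.000, -2.870).
Sum = (0.870, -0.070) m/s.
Speed = |(0.870, -0.070)| = 0.873 m/s.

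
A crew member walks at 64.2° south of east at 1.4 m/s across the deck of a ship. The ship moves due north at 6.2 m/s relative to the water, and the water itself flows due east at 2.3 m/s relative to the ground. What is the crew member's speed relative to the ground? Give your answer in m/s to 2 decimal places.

5.73 m/s

In east/north components (m/s): crew member relative to ship = (0.609, -1.260); ship relative to water = (0.000, 6.200); water relative to ground = (2.300, 0.000).
Sum = (2.909, 4.940) m/s.
Speed = |(2.909, 4.940)| = 5.733 m/s.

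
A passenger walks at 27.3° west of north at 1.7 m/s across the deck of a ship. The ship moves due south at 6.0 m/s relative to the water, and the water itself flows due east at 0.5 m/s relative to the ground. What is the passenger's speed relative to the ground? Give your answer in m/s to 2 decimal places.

In east/north components (m/s): passenger relative to ship = (-0.780, 1.511); ship relative to water = (0.000, -6.000); water relative to ground = (0.500, 0.000).
Sum = (-0.280, -4.489) m/s.
Speed = |(-0.280, -4.489)| = 4.498 m/s.

4.50 m/s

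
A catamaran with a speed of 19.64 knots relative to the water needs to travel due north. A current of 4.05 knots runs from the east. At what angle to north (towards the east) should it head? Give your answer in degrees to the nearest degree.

The current pushes perpendicular to the desired track; the heading must have a component into the current equal to 4.05 knots: 19.64 sin θ = 4.05.
sin θ = 0.2062, so θ = 11.900°.

12°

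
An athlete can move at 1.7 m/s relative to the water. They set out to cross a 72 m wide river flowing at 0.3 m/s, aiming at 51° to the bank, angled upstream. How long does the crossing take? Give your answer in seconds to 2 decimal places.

54.50 s

The component of the athlete's velocity perpendicular to the bank is 1.7 × sin 51° = 1.321 m/s.
The current is parallel to the bank, so it does not affect the crossing time.
Time = 72 / 1.321 = 54.498 s.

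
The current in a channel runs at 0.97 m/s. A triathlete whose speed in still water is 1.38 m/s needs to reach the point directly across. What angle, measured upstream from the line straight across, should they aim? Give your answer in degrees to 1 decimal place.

44.7°

To cancel the current, the upstream component of the triathlete's velocity must equal the flow: 1.38 sin θ = 0.97.
sin θ = 0.97 / 1.38 = 0.7029.
θ = arcsin(0.7029) = 44.660°.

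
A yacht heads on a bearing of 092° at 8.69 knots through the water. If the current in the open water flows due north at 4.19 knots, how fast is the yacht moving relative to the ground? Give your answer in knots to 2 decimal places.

9.51 knots

Taking east as x and north as y: velocity relative to the water = (8.685, -0.303) knots; the water relative to ground = (0.000, 4.190) knots.
Velocity relative to ground = (8.685, -0.303) + (0.000, 4.190) = (8.685, 3.887) knots.
Speed = |(8.685, 3.887)| = 9.515 knots.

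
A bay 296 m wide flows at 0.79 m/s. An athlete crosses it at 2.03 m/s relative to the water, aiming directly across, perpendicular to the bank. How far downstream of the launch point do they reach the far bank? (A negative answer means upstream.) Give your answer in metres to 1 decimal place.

Perpendicular speed = 2.030 m/s; crossing time = 296 / 2.030 = 145.813 s.
Net downstream speed = 0.790 m/s.
Drift = 0.790 × 145.813 = 115.192 m (downstream).

115.2 m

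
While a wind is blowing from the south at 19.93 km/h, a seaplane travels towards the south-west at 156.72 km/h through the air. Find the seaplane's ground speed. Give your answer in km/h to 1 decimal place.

Taking east as x and north as y: velocity relative to the air = (-110.818, -110.818) km/h; the air relative to ground = (0.000, 19.930) km/h.
Velocity relative to ground = (-110.818, -110.818) + (0.000, 19.930) = (-110.818, -90.888) km/h.
Speed = |(-110.818, -90.888)| = 143.322 km/h.

143.3 km/h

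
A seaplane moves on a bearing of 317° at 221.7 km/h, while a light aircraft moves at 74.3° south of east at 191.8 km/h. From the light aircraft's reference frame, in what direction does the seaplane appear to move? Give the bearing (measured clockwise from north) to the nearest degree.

Taking east as x and north as y: seaplane velocity = (-151.199, 162.141) km/h; light aircraft velocity = (51.901, -184.644) km/h.
Velocity of seaplane relative to light aircraft = (-151.199, 162.141) − (51.901, -184.644) = (-203.100, 346.785) km/h.
Bearing = atan2(-203.10, 346.79) = 329.64° clockwise from north.

330°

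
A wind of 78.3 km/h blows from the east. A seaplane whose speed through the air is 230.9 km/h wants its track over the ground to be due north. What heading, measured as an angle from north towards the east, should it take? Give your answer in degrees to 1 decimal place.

The wind pushes perpendicular to the desired track; the heading must have a component into the wind equal to 78.3 km/h: 230.9 sin θ = 78.3.
sin θ = 0.3391, so θ = 19.823°.

19.8°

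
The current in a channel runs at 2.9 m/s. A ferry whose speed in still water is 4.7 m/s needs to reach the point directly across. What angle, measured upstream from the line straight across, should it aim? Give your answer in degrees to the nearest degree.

To cancel the current, the upstream component of the ferry's velocity must equal the flow: 4.7 sin θ = 2.9.
sin θ = 2.9 / 4.7 = 0.6170.
θ = arcsin(0.6170) = 38.099°.

38°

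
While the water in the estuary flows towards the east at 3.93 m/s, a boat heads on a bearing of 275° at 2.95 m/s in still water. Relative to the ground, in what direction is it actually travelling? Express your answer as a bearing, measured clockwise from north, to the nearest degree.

Taking east as x and north as y: velocity relative to the water = (-2.939, 0.257) m/s; the water relative to ground = (3.930, 0.000) m/s.
Velocity relative to ground = (-2.939, 0.257) + (3.930, 0.000) = (0.991, 0.257) m/s.
Bearing = atan2(0.99, 0.26) = 75.46° clockwise from north.

075°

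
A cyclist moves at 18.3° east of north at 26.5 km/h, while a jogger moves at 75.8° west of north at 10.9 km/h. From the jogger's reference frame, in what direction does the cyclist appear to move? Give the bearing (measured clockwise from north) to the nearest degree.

040°

Taking east as x and north as y: cyclist velocity = (8.321, 25.160) km/h; jogger velocity = (-10.567, 2.674) km/h.
Velocity of cyclist relative to jogger = (8.321, 25.160) − (-10.567, 2.674) = (18.888, 22.486) km/h.
Bearing = atan2(18.89, 22.49) = 40.03° clockwise from north.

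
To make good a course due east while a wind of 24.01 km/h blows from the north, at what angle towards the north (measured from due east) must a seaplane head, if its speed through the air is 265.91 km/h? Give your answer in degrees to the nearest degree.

5°

The wind pushes perpendicular to the desired track; the heading must have a component into the wind equal to 24.01 km/h: 265.91 sin θ = 24.01.
sin θ = 0.0903, so θ = 5.181°.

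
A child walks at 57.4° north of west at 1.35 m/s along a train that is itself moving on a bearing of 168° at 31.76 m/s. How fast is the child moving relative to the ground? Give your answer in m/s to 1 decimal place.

30.5 m/s

Taking east as x and north as y: train velocity = (6.603, -31.066) m/s; child velocity relative to train = (-0.727, 1.137) m/s.
Velocity relative to ground = (6.603, -31.066) + (-0.727, 1.137) = (5.876, -29.929) m/s.
Speed = |(5.876, -29.929)| = 30.500 m/s.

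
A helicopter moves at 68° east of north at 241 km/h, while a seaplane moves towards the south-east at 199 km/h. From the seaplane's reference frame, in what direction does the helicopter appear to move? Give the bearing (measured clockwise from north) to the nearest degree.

020°

Taking east as x and north as y: helicopter velocity = (223.451, 90.280) km/h; seaplane velocity = (140.714, -140.714) km/h.
Velocity of helicopter relative to seaplane = (223.451, 90.280) − (140.714, -140.714) = (82.737, 230.994) km/h.
Bearing = atan2(82.74, 230.99) = 19.71° clockwise from north.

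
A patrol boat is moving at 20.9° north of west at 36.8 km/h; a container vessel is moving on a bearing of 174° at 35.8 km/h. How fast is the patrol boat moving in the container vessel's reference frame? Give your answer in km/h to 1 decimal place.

Taking east as x and north as y: patrol boat velocity = (-34.379, 13.128) km/h; container vessel velocity = (3.742, -35.604) km/h.
Velocity of patrol boat relative to container vessel = (-34.379, 13.128) − (3.742, -35.604) = (-38.121, 48.732) km/h.
Magnitude = |(-38.121, 48.732)| = 61.871 km/h.

61.9 km/h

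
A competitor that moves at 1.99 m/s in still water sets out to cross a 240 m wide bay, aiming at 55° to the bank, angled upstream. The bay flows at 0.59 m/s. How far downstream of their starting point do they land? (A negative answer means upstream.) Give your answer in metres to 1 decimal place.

Perpendicular speed = 1.630 m/s; crossing time = 240 / 1.630 = 147.229 s.
Net downstream speed = -0.551 m/s.
Drift = -0.551 × 147.229 = -81.185 m (upstream).

-81.2 m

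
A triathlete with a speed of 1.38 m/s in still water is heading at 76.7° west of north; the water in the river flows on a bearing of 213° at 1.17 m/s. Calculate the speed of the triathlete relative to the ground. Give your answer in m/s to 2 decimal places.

2.09 m/s

Taking east as x and north as y: velocity relative to the water = (-1.343, 0.317) m/s; the water relative to ground = (-0.637, -0.981) m/s.
Velocity relative to ground = (-1.343, 0.317) + (-0.637, -0.981) = (-1.980, -0.664) m/s.
Speed = |(-1.980, -0.664)| = 2.089 m/s.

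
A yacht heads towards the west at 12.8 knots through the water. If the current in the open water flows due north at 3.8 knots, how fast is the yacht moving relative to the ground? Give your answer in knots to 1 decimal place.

Taking east as x and north as y: velocity relative to the water = (-12.800, 0.000) knots; the water relative to ground = (0.000, 3.800) knots.
Velocity relative to ground = (-12.800, 0.000) + (0.000, 3.800) = (-12.800, 3.800) knots.
Speed = |(-12.800, 3.800)| = 13.352 knots.

13.4 knots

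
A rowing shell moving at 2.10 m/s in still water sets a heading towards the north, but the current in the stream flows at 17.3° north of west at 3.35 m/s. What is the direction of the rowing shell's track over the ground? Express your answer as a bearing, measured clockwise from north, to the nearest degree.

Taking east as x and north as y: velocity relative to the water = (0.000, 2.100) m/s; the water relative to ground = (-3.198, 0.996) m/s.
Velocity relative to ground = (0.000, 2.100) + (-3.198, 0.996) = (-3.198, 3.096) m/s.
Bearing = atan2(-3.20, 3.10) = 314.07° clockwise from north.

314°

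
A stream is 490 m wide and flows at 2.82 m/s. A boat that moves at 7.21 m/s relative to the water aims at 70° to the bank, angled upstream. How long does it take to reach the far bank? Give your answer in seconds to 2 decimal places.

72.32 s

The component of the boat's velocity perpendicular to the bank is 7.21 × sin 70° = 6.775 m/s.
The current is parallel to the bank, so it does not affect the crossing time.
Time = 490 / 6.775 = 72.323 s.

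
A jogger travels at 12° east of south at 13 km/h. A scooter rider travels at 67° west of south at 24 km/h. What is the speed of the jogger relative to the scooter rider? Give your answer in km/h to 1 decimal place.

25.0 km/h

Taking east as x and north as y: jogger velocity = (2.703, -12.716) km/h; scooter rider velocity = (-22.092, -9.378) km/h.
Velocity of jogger relative to scooter rider = (2.703, -12.716) − (-22.092, -9.378) = (24.795, -3.338) km/h.
Magnitude = |(24.795, -3.338)| = 25.019 km/h.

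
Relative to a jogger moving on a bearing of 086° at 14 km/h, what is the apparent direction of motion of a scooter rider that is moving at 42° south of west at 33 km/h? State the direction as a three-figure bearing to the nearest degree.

239°

Taking east as x and north as y: scooter rider velocity = (-24.524, -22.081) km/h; jogger velocity = (13.966, 0.977) km/h.
Velocity of scooter rider relative to jogger = (-24.524, -22.081) − (13.966, 0.977) = (-38.490, -23.058) km/h.
Bearing = atan2(-38.49, -23.06) = 239.08° clockwise from north.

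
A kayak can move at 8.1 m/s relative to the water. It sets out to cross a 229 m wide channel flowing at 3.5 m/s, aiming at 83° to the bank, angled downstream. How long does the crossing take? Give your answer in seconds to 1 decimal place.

The component of the kayak's velocity perpendicular to the bank is 8.1 × sin 83° = 8.040 m/s.
The flow acts along the bank and has no component across it.
Time = 229 / 8.040 = 28.484 s.

28.5 s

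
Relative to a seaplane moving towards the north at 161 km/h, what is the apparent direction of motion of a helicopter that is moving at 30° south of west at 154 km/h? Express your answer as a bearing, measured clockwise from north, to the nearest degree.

Taking east as x and north as y: helicopter velocity = (-133.368, -77.000) km/h; seaplane velocity = (0.000, 161.000) km/h.
Velocity of helicopter relative to seaplane = (-133.368, -77.000) − (0.000, 161.000) = (-133.368, -238.000) km/h.
Bearing = atan2(-133.37, -238.00) = 209.26° clockwise from north.

209°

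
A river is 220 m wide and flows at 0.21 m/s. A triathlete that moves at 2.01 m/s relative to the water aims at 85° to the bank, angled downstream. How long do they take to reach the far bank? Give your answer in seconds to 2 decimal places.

The component of the triathlete's velocity perpendicular to the bank is 2.01 × sin 85° = 2.002 m/s.
Only the cross-stream component determines the crossing time; the current contributes nothing perpendicular to the bank.
Time = 220 / 2.002 = 109.871 s.

109.87 s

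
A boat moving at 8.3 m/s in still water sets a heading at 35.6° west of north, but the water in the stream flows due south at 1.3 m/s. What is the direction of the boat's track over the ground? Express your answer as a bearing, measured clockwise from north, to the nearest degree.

Taking east as x and north as y: velocity relative to the water = (-4.832, 6.749) m/s; the water relative to ground = (0.000, -1.300) m/s.
Velocity relative to ground = (-4.832, 6.749) + (0.000, -1.300) = (-4.832, 5.449) m/s.
Bearing = atan2(-4.83, 5.45) = 318.44° clockwise from north.

318°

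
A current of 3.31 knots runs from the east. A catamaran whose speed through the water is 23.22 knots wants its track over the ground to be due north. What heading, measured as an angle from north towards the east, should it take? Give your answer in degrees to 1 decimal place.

8.2°

The current pushes perpendicular to the desired track; the heading must have a component into the current equal to 3.31 knots: 23.22 sin θ = 3.31.
sin θ = 0.1425, so θ = 8.195°.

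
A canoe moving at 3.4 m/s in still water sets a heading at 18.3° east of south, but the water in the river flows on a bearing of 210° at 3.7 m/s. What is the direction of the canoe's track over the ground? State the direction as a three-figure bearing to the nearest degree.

Taking east as x and north as y: velocity relative to the water = (1.068, -3.228) m/s; the water relative to ground = (-1.850, -3.204) m/s.
Velocity relative to ground = (1.068, -3.228) + (-1.850, -3.204) = (-0.782, -6.432) m/s.
Bearing = atan2(-0.78, -6.43) = 186.94° clockwise from north.

187°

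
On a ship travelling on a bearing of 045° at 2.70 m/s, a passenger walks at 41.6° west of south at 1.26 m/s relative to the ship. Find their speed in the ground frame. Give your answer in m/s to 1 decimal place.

Taking east as x and north as y: ship velocity = (1.909, 1.909) m/s; passenger velocity relative to ship = (-0.837, -0.942) m/s.
Velocity relative to ground = (1.909, 1.909) + (-0.837, -0.942) = (1.073, 0.967) m/s.
Speed = |(1.073, 0.967)| = 1.444 m/s.

1.4 m/s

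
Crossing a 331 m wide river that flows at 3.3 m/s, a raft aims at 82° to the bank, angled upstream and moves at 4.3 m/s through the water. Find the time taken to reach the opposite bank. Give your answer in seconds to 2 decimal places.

77.73 s

The component of the raft's velocity perpendicular to the bank is 4.3 × sin 82° = 4.258 m/s.
Only the cross-stream component determines the crossing time; the current contributes nothing perpendicular to the bank.
Time = 331 / 4.258 = 77.733 s.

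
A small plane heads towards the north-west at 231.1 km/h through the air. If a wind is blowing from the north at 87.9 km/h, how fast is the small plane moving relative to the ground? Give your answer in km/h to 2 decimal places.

180.02 km/h

Taking east as x and north as y: velocity relative to the air = (-163.412, 163.412) km/h; the air relative to ground = (0.000, -87.900) km/h.
Velocity relative to ground = (-163.412, 163.412) + (0.000, -87.900) = (-163.412, 75.512) km/h.
Speed = |(-163.412, 75.512)| = 180.016 km/h.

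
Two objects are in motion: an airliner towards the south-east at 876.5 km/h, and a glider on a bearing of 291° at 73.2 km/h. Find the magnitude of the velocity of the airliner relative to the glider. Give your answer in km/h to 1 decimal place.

Taking east as x and north as y: airliner velocity = (619.779, -619.779) km/h; glider velocity = (-68.338, 26.233) km/h.
Velocity of airliner relative to glider = (619.779, -619.779) − (-68.338, 26.233) = (688.117, -646.012) km/h.
Magnitude = |(688.117, -646.012)| = 943.841 km/h.

943.8 km/h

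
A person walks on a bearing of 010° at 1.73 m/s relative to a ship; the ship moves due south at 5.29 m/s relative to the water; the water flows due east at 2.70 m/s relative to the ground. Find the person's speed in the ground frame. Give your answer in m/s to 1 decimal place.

4.7 m/s

In east/north components (m/s): person relative to ship = (0.300, 1.704); ship relative to water = (0.000, -5.290); water relative to ground = (2.700, 0.000).
Sum = (3.000, -3.586) m/s.
Speed = |(3.000, -3.586)| = 4.676 m/s.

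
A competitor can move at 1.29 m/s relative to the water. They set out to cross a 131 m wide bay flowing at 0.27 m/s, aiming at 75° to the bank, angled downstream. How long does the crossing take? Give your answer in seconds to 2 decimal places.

The component of the competitor's velocity perpendicular to the bank is 1.29 × sin 75° = 1.246 m/s.
Only the cross-stream component determines the crossing time; the current contributes nothing perpendicular to the bank.
Time = 131 / 1.246 = 105.133 s.

105.13 s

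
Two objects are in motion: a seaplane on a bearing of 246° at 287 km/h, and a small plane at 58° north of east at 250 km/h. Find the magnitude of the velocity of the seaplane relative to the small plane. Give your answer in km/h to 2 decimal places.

Taking east as x and north as y: seaplane velocity = (-262.188, -116.733) km/h; small plane velocity = (132.480, 212.012) km/h.
Velocity of seaplane relative to small plane = (-262.188, -116.733) − (132.480, 212.012) = (-394.667, -328.745) km/h.
Magnitude = |(-394.667, -328.745)| = 513.650 km/h.

513.65 km/h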